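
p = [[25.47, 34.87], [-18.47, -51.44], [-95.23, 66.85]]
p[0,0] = 25.47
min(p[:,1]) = -51.44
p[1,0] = -18.47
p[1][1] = -51.44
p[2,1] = 66.85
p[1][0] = -18.47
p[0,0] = 25.47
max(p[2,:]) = 66.85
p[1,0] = -18.47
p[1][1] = -51.44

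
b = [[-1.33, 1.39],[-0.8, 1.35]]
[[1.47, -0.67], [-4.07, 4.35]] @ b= [[-1.42, 1.14], [1.93, 0.22]]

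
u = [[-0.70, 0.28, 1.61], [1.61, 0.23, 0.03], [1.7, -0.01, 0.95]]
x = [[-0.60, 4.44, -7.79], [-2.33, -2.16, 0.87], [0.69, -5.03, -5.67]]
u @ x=[[0.88, -11.81, -3.43], [-1.48, 6.5, -12.51], [-0.34, 2.79, -18.64]]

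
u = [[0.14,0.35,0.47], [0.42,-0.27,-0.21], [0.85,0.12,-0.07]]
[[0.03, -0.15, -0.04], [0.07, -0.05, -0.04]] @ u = [[-0.09, 0.05, 0.05], [-0.05, 0.03, 0.05]]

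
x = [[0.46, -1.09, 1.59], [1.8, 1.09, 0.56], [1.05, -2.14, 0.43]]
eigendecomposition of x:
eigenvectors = [[(0.58+0j), (-0.18-0.5j), -0.18+0.50j], [-0.28+0.00j, (-0.63+0j), -0.63-0.00j], [(-0.77+0j), 0.06-0.56j, 0.06+0.56j]]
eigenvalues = [(-1.13+0j), (1.55+1.94j), (1.55-1.94j)]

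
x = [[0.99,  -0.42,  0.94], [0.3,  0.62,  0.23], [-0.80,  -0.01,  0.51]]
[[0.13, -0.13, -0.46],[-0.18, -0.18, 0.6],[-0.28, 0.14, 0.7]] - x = [[-0.86, 0.29, -1.4],[-0.48, -0.80, 0.37],[0.52, 0.15, 0.19]]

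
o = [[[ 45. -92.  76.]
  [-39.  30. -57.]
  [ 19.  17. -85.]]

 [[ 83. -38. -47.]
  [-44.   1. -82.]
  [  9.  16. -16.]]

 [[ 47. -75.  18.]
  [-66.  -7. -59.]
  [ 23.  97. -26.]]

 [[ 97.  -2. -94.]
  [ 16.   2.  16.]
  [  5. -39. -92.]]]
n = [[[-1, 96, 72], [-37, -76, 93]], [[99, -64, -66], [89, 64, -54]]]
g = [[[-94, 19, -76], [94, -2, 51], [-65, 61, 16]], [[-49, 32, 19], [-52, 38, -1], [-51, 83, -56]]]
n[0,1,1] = -76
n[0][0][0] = -1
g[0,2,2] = 16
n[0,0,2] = 72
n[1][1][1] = 64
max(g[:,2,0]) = -51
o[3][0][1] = -2.0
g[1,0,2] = 19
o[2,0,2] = 18.0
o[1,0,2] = -47.0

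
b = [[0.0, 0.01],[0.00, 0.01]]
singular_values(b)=[0.01, 0.0]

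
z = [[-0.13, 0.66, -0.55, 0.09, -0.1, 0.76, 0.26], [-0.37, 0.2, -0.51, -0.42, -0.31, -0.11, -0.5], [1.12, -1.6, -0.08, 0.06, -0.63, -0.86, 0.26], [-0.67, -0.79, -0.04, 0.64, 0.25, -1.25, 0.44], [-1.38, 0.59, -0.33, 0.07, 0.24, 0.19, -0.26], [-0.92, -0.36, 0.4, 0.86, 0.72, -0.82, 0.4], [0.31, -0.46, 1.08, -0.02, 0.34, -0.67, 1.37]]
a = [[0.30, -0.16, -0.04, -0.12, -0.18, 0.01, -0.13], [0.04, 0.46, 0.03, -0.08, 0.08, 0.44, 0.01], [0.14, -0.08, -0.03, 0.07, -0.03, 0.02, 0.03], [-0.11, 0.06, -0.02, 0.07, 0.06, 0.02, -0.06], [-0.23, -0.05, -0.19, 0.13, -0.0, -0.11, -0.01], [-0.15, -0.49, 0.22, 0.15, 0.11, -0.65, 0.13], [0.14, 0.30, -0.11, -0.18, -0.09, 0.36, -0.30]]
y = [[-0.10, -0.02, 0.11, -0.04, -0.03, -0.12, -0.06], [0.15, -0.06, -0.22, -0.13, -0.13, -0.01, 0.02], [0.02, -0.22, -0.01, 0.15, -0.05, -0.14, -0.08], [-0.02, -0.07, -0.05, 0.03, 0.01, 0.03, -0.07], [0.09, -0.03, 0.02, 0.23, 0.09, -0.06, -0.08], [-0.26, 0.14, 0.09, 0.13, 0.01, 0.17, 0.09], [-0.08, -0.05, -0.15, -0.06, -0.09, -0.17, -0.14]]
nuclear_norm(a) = 2.44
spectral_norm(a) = 1.22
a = y @ z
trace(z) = 1.42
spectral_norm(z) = 3.20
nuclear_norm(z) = 9.07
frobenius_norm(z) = 4.52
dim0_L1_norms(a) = [1.11, 1.6, 0.64, 0.8, 0.55, 1.61, 0.67]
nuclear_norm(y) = 1.68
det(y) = -0.00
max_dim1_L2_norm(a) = 0.89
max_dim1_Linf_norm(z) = 1.6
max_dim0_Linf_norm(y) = 0.26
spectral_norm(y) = 0.52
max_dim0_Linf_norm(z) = 1.6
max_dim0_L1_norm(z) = 4.9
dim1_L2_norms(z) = [1.19, 0.99, 2.24, 1.82, 1.59, 1.8, 1.98]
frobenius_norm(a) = 1.40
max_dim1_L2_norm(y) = 0.39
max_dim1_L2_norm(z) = 2.24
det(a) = 0.00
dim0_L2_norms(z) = [2.17, 2.09, 1.42, 1.16, 1.12, 2.01, 1.64]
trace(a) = -0.15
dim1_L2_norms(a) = [0.43, 0.65, 0.18, 0.17, 0.35, 0.89, 0.62]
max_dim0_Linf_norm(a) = 0.65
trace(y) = -0.02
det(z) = 0.00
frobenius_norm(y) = 0.77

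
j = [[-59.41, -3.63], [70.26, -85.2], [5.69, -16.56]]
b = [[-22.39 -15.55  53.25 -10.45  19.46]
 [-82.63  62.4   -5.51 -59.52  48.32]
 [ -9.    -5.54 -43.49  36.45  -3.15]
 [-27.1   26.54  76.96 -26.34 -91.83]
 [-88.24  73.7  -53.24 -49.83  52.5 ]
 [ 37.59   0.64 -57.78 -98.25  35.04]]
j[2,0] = 5.69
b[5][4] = 35.04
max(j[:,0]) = 70.26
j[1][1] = -85.2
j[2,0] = 5.69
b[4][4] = 52.5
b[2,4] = -3.15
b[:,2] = [53.25, -5.51, -43.49, 76.96, -53.24, -57.78]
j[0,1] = -3.63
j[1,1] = -85.2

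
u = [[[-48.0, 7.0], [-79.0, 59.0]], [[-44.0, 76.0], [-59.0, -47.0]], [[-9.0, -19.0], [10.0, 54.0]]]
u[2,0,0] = -9.0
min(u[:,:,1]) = -47.0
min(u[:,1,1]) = -47.0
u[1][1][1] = -47.0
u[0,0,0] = -48.0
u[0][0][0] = -48.0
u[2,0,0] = -9.0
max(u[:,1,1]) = 59.0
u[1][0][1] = 76.0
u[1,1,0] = -59.0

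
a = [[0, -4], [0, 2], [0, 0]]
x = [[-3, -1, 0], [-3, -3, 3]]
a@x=[[12, 12, -12], [-6, -6, 6], [0, 0, 0]]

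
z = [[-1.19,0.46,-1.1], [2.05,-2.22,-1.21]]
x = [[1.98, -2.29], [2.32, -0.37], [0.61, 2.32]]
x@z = [[-7.05, 5.99, 0.59],  [-3.52, 1.89, -2.10],  [4.03, -4.87, -3.48]]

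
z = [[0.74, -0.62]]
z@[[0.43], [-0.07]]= [[0.36]]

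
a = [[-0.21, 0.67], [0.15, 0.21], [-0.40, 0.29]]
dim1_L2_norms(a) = [0.7, 0.26, 0.49]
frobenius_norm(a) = 0.90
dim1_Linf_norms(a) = [0.67, 0.21, 0.4]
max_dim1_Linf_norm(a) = 0.67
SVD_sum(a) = [[-0.3, 0.62], [-0.05, 0.11], [-0.19, 0.39]] + [[0.09, 0.05], [0.20, 0.1], [-0.21, -0.10]]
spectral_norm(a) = 0.83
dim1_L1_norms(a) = [0.88, 0.36, 0.69]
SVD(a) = [[-0.84, -0.31],[-0.15, -0.67],[-0.53, 0.68]] @ diag([0.8289784204729567, 0.3413133141120656]) @ [[0.44, -0.9], [-0.9, -0.44]]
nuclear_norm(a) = 1.17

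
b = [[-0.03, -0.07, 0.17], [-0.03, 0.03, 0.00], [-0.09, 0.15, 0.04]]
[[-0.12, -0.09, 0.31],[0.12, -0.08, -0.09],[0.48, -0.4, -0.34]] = b @ [[-1.57, 1.04, 0.69], [2.27, -1.78, -2.15], [-0.05, -1.10, 1.06]]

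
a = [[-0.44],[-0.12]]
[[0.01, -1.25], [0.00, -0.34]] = a @ [[-0.03, 2.84]]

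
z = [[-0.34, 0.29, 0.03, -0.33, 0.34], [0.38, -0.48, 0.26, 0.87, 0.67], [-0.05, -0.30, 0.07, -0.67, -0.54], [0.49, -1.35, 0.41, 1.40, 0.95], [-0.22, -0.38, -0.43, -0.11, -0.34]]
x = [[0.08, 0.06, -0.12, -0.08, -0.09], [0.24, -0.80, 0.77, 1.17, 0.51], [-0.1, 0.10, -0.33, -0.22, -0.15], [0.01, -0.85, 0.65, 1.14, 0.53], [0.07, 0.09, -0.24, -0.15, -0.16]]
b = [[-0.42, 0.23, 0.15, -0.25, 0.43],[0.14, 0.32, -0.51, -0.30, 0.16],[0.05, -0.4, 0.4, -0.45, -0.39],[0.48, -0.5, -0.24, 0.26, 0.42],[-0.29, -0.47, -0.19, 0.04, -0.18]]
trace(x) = -0.07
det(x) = 0.00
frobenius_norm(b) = 1.68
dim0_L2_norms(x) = [0.28, 1.18, 1.09, 1.66, 0.77]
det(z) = -0.03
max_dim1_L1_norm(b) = 1.9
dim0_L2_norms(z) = [0.74, 1.54, 0.65, 1.81, 1.37]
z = b + x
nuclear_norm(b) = 3.60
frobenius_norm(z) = 2.92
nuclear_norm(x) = 2.92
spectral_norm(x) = 2.43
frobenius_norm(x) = 2.45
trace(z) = 0.31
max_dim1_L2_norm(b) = 0.88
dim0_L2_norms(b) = [0.72, 0.89, 0.73, 0.65, 0.76]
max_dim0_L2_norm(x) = 1.66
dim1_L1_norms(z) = [1.33, 2.66, 1.63, 4.6, 1.48]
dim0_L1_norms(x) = [0.5, 1.9, 2.11, 2.76, 1.44]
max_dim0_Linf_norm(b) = 0.51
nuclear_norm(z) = 4.68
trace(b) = 0.38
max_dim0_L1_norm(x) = 2.76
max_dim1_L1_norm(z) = 4.6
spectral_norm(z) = 2.65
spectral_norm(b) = 0.99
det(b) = -0.16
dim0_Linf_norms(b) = [0.48, 0.5, 0.51, 0.45, 0.43]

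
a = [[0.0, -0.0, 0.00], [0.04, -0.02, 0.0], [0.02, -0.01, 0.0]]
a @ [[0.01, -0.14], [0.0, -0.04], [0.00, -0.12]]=[[0.0,0.0], [0.00,-0.00], [0.0,-0.00]]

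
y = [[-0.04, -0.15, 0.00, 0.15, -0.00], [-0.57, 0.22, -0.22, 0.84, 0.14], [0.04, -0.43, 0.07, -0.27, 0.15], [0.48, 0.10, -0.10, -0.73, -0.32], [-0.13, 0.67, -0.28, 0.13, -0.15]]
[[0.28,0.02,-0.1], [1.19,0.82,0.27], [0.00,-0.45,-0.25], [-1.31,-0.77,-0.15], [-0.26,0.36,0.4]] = y @ [[-0.69, 0.24, 0.18], [-0.59, 0.76, 0.76], [0.13, 0.55, -0.03], [1.07, 0.98, 0.12], [0.38, 0.59, 0.7]]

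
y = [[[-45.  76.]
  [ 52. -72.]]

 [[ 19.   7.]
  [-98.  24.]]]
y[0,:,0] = [-45.0, 52.0]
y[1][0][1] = 7.0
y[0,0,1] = 76.0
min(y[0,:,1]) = -72.0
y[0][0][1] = 76.0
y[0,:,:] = [[-45.0, 76.0], [52.0, -72.0]]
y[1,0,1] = 7.0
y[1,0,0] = 19.0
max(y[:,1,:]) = 52.0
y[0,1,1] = -72.0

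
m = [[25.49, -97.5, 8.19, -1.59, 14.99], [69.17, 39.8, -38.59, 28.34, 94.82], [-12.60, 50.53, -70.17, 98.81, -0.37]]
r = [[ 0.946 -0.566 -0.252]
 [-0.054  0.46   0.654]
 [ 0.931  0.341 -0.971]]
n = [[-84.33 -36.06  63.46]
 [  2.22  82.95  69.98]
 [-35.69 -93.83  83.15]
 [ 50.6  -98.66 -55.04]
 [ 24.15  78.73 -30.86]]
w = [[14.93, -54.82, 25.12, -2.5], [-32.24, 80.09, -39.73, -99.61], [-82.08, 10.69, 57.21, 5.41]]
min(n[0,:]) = -84.33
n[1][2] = 69.98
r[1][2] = 0.654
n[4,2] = -30.86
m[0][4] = 14.99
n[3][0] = 50.6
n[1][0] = 2.22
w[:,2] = [25.12, -39.73, 57.21]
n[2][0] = -35.69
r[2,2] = -0.971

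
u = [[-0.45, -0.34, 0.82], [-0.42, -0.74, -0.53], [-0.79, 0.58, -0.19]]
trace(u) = -1.38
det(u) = -1.00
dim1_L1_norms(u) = [1.61, 1.69, 1.56]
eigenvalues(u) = [(-0.19+0.98j), (-0.19-0.98j), (-1+0j)]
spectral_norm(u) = 1.00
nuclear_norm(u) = 3.00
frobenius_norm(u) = 1.73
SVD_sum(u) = [[-0.26,-0.20,-0.09],[-0.69,-0.52,-0.22],[-0.25,-0.19,-0.08]] + [[-0.03, 0.03, 0.0], [0.22, -0.28, -0.02], [-0.57, 0.74, 0.04]] + [[-0.16, -0.17, 0.9], [0.05, 0.06, -0.29], [0.03, 0.03, -0.15]]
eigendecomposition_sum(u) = [[(-0.06+0.33j), (0.06-0.22j), 0.40+0.09j], [(0.03-0.23j), (-0.03+0.16j), (-0.28-0.04j)], [(-0.41-0.07j), (0.27+0.07j), -0.09+0.49j]] + [[(-0.06-0.33j), 0.06+0.22j, 0.40-0.09j],  [(0.03+0.23j), (-0.03-0.16j), -0.28+0.04j],  [-0.41+0.07j, (0.27-0.07j), (-0.09-0.49j)]] + [[-0.32+0.00j,-0.47-0.00j,(0.02-0j)], [(-0.47+0j),-0.68-0.00j,0.03-0.00j], [0.02-0.00j,0.03+0.00j,-0.00+0.00j]]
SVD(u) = [[-0.34, 0.04, -0.94], [-0.88, -0.35, 0.3], [-0.32, 0.93, 0.16]] @ diag([1.004193753895514, 0.997729546994539, 0.9940476123865027]) @ [[0.77, 0.58, 0.25], [-0.61, 0.79, 0.05], [0.17, 0.19, -0.97]]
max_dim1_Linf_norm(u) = 0.82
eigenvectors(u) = [[(-0.02+0.58j), (-0.02-0.58j), (-0.56+0j)], [-0.02-0.40j, -0.02+0.40j, (-0.82+0j)], [-0.71+0.00j, (-0.71-0j), 0.04+0.00j]]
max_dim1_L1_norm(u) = 1.69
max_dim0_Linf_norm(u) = 0.82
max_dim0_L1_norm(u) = 1.66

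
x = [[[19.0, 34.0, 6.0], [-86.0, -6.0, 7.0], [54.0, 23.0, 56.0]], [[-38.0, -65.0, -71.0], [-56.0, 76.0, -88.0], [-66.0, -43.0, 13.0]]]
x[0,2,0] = 54.0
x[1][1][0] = -56.0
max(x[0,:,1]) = 34.0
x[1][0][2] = -71.0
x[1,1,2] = -88.0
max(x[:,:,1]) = 76.0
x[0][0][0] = 19.0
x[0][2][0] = 54.0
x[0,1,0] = -86.0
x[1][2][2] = 13.0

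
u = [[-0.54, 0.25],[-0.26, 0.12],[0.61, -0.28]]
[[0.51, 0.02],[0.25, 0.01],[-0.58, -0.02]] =u@[[-0.37, -0.13], [1.25, -0.21]]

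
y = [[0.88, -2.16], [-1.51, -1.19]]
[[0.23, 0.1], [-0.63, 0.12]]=y @ [[0.38, -0.03], [0.05, -0.06]]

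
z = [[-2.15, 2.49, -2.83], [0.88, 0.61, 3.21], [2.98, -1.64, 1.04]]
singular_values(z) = [5.86, 2.7, 1.14]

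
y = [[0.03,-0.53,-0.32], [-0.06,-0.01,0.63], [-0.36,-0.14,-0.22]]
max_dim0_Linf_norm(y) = 0.63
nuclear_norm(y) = 1.61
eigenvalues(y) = [(0.48+0j), (-0.34+0.39j), (-0.34-0.39j)]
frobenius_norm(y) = 0.99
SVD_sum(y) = [[-0.05,-0.26,-0.46], [0.05,0.26,0.47], [-0.02,-0.14,-0.25]] + [[-0.06, -0.24, 0.14], [-0.07, -0.28, 0.16], [-0.02, -0.08, 0.04]] + [[0.14,-0.03,0.01], [-0.03,0.01,-0.0], [-0.32,0.08,-0.01]]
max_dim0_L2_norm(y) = 0.74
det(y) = 0.13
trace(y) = -0.20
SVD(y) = [[-0.66,-0.64,-0.4], [0.67,-0.74,0.09], [-0.36,-0.20,0.91]] @ diag([0.8112114667127489, 0.44451056095746444, 0.3560144905351897]) @ [[0.09, 0.48, 0.87], [0.22, 0.84, -0.49], [-0.97, 0.24, -0.04]]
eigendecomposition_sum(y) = [[(0.25+0j), -0.19+0.00j, (-0.29+0j)], [-0.16-0.00j, 0.12+0.00j, 0.18-0.00j], [-0.10-0.00j, (0.07+0j), (0.11-0j)]] + [[(-0.11+0.07j),(-0.17-0.01j),(-0.02+0.19j)], [(0.05+0.15j),(-0.06+0.2j),0.23+0.07j], [-0.13-0.05j,(-0.11-0.15j),(-0.17+0.12j)]] + [[(-0.11-0.07j), (-0.17+0.01j), (-0.02-0.19j)], [0.05-0.15j, -0.06-0.20j, 0.23-0.07j], [(-0.13+0.05j), (-0.11+0.15j), (-0.17-0.12j)]]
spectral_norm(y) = 0.81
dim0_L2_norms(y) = [0.37, 0.55, 0.74]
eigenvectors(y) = [[0.81+0.00j, -0.12-0.51j, -0.12+0.51j], [-0.50+0.00j, (-0.65+0j), -0.65-0.00j], [(-0.31+0j), (0.33-0.45j), 0.33+0.45j]]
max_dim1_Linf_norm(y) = 0.63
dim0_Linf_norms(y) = [0.36, 0.53, 0.63]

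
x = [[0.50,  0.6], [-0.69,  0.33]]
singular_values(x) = [0.86, 0.67]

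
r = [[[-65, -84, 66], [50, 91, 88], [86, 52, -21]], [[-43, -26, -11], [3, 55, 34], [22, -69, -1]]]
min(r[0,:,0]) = -65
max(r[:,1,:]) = 91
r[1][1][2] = 34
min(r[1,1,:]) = 3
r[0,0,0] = -65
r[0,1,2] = 88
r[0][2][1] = 52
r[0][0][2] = 66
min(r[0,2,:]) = -21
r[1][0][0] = -43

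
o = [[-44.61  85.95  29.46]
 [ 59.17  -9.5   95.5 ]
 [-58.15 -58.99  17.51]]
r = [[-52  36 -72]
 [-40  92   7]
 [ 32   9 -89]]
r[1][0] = -40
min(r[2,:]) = -89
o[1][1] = -9.5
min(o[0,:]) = -44.61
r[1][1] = 92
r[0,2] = -72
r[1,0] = -40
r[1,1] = 92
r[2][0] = 32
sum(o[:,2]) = 142.47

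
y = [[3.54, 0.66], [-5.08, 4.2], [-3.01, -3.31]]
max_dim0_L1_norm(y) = 11.63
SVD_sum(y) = [[2.80, -1.15], [-5.82, 2.38], [-1.42, 0.58]] + [[0.74, 1.81], [0.74, 1.82], [-1.59, -3.89]]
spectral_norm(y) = 7.15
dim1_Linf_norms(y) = [3.54, 5.08, 3.31]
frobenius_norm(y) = 8.74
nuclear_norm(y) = 12.18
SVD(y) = [[-0.42, -0.39], [0.88, -0.39], [0.21, 0.84]] @ diag([7.1483278483446115, 5.033011918581247]) @ [[-0.93, 0.38], [-0.38, -0.93]]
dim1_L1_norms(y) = [4.2, 9.28, 6.32]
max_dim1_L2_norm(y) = 6.59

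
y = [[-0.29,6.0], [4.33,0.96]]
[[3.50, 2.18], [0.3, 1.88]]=y@[[-0.06, 0.35], [0.58, 0.38]]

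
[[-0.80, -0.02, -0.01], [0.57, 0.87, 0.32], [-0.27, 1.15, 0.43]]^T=[[-0.80, 0.57, -0.27], [-0.02, 0.87, 1.15], [-0.01, 0.32, 0.43]]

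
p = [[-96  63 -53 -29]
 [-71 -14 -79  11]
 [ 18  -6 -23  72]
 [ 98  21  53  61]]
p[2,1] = -6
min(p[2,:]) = -23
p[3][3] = 61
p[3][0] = 98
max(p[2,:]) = 72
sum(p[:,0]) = -51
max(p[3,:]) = 98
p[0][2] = -53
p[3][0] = 98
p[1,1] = -14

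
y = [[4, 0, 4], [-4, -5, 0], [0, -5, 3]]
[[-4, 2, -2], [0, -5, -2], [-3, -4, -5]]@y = [[-24, 0, -22], [20, 35, -6], [4, 45, -27]]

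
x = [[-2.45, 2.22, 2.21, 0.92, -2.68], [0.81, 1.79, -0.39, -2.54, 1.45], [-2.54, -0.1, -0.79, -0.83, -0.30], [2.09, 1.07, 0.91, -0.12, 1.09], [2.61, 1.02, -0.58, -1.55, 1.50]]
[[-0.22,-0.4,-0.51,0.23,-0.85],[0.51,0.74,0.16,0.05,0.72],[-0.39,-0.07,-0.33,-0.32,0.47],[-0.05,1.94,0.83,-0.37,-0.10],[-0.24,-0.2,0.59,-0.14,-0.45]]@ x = [[-0.23, -1.77, 0.78, 2.53, -0.86], [0.93, 3.23, 0.34, -2.67, 0.79], [2.29, -0.82, -1.14, -0.6, 1.40], [-1.45, 2.78, -1.8, -5.46, 2.14], [-2.54, -1.56, -0.78, 0.51, -0.65]]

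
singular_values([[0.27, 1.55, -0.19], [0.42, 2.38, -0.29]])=[2.9, 0.0]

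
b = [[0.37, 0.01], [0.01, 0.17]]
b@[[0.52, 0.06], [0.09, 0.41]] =[[0.19, 0.03], [0.02, 0.07]]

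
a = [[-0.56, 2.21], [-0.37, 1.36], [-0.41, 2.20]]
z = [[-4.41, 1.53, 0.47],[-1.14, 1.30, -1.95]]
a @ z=[[-0.05, 2.02, -4.57], [0.08, 1.20, -2.83], [-0.7, 2.23, -4.48]]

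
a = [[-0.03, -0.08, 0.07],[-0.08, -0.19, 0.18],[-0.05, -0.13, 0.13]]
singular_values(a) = [0.35, 0.01, 0.0]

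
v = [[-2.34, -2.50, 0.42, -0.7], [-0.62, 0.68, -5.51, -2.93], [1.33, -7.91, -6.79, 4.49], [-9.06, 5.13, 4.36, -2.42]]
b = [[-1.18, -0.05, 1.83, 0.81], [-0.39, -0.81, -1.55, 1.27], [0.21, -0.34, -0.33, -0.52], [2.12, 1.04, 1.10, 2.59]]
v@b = [[2.34, 1.27, -1.32, -7.10], [-6.90, -1.69, -3.59, -4.36], [9.61, 13.32, 21.87, 6.19], [4.48, -7.70, -28.63, -9.36]]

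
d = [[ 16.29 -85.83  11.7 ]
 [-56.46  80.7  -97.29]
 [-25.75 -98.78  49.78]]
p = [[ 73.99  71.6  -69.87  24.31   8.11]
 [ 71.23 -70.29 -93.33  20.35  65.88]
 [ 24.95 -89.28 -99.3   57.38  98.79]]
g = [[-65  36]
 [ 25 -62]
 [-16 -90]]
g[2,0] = -16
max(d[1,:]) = 80.7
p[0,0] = 73.99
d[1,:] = [-56.46, 80.7, -97.29]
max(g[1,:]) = 25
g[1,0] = 25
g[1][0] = 25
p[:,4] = [8.11, 65.88, 98.79]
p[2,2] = -99.3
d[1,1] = 80.7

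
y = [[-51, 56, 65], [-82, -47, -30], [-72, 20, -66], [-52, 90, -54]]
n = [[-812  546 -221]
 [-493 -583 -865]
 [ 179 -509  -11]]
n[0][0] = -812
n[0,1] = 546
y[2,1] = 20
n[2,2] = -11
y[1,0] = -82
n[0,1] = 546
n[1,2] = -865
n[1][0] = -493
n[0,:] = [-812, 546, -221]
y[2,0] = -72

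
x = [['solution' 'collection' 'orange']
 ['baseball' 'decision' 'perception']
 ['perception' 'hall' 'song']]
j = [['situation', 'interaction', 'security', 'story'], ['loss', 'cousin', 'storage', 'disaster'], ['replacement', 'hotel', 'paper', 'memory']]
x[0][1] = 'collection'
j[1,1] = 'cousin'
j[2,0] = 'replacement'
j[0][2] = 'security'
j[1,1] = 'cousin'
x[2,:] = ['perception', 'hall', 'song']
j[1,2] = 'storage'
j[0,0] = 'situation'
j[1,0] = 'loss'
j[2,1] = 'hotel'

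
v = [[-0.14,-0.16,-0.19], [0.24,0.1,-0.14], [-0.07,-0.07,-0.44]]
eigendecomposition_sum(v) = [[(-0.06+0.07j),  (-0.06-0.01j),  (0.03-0.04j)],[(0.12-0j),  (0.05+0.07j),  -0.07-0.00j],[-0.01-0.01j,  (-0-0.01j),  0.01+0.00j]] + [[(-0.06-0.07j), (-0.06+0.01j), 0.03+0.04j], [0.12+0.00j, 0.05-0.07j, -0.07+0.00j], [-0.01+0.01j, (-0+0.01j), 0.01-0.00j]] + [[-0.03-0.00j, (-0.04-0j), (-0.26+0j)], [(-0-0j), (-0-0j), (-0+0j)], [-0.05-0.00j, -0.07-0.00j, (-0.45+0j)]]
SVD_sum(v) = [[-0.05, -0.06, -0.23], [-0.01, -0.02, -0.06], [-0.09, -0.11, -0.43]] + [[-0.11, -0.06, 0.04], [0.24, 0.14, -0.08], [0.03, 0.02, -0.01]] + [[0.02, -0.04, 0.0], [0.01, -0.02, 0.00], [-0.01, 0.02, -0.00]]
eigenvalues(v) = [(-0+0.14j), (-0-0.14j), (-0.48+0j)]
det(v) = -0.01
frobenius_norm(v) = 0.61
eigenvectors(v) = [[(0.38-0.44j),(0.38+0.44j),0.49+0.00j], [(-0.81+0j),(-0.81-0j),(0.01+0j)], [0.08+0.04j,(0.08-0.04j),(0.87+0j)]]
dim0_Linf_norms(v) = [0.24, 0.16, 0.44]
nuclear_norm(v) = 0.89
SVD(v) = [[-0.48, 0.43, -0.77], [-0.12, -0.9, -0.43], [-0.87, -0.11, 0.48]] @ diag([0.5158444345523872, 0.320619843637691, 0.05484008759174783]) @ [[0.19, 0.24, 0.95], [-0.83, -0.47, 0.29], [-0.52, 0.85, -0.11]]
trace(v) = -0.48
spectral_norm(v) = 0.52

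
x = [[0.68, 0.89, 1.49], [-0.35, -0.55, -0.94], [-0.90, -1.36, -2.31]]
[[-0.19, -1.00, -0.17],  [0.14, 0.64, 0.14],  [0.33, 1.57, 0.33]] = x @ [[0.22, 0.20, 0.43], [0.46, -0.27, -0.14], [-0.5, -0.6, -0.23]]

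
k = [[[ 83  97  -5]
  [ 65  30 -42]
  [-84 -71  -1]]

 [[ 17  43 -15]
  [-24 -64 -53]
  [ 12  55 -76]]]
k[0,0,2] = -5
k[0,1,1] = 30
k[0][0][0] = 83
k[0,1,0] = 65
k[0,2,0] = -84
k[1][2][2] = -76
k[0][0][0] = 83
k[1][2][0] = 12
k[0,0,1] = 97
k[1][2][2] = -76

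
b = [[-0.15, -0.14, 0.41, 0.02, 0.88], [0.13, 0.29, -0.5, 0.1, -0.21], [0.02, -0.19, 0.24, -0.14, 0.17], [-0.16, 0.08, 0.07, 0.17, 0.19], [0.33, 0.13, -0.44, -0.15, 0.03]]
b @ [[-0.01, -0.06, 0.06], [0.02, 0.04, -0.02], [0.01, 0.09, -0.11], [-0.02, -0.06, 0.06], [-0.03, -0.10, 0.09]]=[[-0.02, -0.05, 0.03], [0.0, -0.03, 0.04], [-0.0, 0.00, -0.01], [-0.01, -0.01, 0.01], [-0.00, -0.05, 0.06]]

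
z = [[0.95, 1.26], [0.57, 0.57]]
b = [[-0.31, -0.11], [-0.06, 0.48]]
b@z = [[-0.36, -0.45],[0.22, 0.20]]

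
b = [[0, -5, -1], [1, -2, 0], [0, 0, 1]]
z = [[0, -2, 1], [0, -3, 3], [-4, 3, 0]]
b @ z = [[4, 12, -15], [0, 4, -5], [-4, 3, 0]]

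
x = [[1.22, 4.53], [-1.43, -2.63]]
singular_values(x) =[5.53, 0.59]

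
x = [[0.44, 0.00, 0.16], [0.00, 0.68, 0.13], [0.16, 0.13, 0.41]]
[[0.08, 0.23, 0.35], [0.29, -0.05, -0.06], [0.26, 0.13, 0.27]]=x @ [[-0.02, 0.47, 0.62], [0.32, -0.11, -0.18], [0.53, 0.16, 0.47]]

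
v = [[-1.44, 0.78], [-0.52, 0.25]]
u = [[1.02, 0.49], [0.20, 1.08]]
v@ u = [[-1.31, 0.14], [-0.48, 0.02]]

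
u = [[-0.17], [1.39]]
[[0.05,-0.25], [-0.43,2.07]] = u @ [[-0.31, 1.49]]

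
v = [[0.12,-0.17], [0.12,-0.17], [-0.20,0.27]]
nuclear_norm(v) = 0.45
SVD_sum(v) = [[0.12, -0.17], [0.12, -0.17], [-0.2, 0.27]] + [[-0.00, -0.0], [-0.00, -0.00], [-0.0, -0.00]]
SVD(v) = [[-0.47, -0.53], [-0.47, -0.53], [0.75, -0.66]] @ diag([0.4466254947237672, 0.005066306618247201]) @ [[-0.59, 0.81], [0.81, 0.59]]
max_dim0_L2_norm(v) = 0.36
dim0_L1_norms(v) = [0.44, 0.61]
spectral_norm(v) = 0.45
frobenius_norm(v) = 0.45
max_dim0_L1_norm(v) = 0.61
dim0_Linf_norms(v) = [0.2, 0.27]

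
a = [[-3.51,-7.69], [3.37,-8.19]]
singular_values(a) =[11.23, 4.87]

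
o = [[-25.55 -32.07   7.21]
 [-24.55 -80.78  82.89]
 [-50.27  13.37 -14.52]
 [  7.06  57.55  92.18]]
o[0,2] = 7.21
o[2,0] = -50.27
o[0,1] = -32.07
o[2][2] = -14.52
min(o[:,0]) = -50.27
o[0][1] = -32.07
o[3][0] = 7.06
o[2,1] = 13.37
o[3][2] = 92.18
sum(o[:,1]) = -41.92999999999999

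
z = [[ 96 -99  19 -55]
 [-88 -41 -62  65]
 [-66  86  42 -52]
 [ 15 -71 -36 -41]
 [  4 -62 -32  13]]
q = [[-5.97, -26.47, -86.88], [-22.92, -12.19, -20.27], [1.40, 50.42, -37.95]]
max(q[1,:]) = -12.19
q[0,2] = -86.88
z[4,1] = -62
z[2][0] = -66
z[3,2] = -36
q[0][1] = -26.47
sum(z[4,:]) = -77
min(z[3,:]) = -71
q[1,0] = -22.92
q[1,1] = -12.19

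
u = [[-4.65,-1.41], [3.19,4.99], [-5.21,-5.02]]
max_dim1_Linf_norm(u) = 5.21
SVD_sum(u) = [[-3.19, -2.97], [4.20, 3.91], [-5.29, -4.93]] + [[-1.46,1.56], [-1.01,1.08], [0.08,-0.09]]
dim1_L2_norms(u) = [4.86, 5.92, 7.23]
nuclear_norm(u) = 12.81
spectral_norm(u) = 10.21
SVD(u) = [[-0.43, -0.82],[0.56, -0.57],[-0.71, 0.05]] @ diag([10.21102633571407, 2.6011999483610793]) @ [[0.73, 0.68], [0.68, -0.73]]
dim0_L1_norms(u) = [13.05, 11.42]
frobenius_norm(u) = 10.54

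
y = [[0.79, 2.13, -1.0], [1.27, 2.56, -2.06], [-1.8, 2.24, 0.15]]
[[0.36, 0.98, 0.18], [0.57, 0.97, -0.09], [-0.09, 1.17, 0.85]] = y @ [[0.13, 0.07, -0.11], [0.07, 0.56, 0.27], [-0.11, 0.27, 0.31]]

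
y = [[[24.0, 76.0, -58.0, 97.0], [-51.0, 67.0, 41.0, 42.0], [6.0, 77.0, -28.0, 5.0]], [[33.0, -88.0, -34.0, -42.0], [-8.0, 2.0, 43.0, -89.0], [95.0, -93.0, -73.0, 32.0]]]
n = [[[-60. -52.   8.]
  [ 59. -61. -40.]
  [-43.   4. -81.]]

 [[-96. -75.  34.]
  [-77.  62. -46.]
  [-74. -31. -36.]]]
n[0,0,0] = -60.0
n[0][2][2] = -81.0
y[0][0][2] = -58.0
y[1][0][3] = -42.0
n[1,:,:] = [[-96.0, -75.0, 34.0], [-77.0, 62.0, -46.0], [-74.0, -31.0, -36.0]]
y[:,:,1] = [[76.0, 67.0, 77.0], [-88.0, 2.0, -93.0]]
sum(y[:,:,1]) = 41.0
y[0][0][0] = 24.0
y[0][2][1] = 77.0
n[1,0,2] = 34.0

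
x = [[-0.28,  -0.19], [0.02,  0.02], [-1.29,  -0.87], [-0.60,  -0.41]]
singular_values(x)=[1.75, 0.01]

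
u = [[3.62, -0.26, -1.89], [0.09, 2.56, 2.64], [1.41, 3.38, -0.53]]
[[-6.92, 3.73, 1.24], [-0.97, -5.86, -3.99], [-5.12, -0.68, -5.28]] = u @ [[-1.76, 0.09, 0.27],[-0.72, -0.51, -1.66],[0.39, -1.73, 0.09]]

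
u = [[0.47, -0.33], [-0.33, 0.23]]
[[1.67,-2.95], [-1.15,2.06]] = u @ [[-5.09, -1.88],[-12.3, 6.25]]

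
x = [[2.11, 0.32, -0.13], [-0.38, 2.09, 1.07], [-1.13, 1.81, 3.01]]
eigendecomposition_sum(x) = [[-0.05, 0.06, 0.07],[-1.19, 1.27, 1.55],[-2.13, 2.28, 2.77]] + [[2.11, 0.51, -0.34], [0.94, 0.23, -0.15], [0.85, 0.21, -0.14]] + [[0.06, -0.25, 0.14], [-0.13, 0.59, -0.32], [0.15, -0.68, 0.37]]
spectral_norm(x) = 4.29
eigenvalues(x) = [3.99, 2.2, 1.02]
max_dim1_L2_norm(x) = 3.69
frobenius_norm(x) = 4.88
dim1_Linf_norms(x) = [2.11, 2.09, 3.01]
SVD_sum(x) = [[0.21,-0.37,-0.45], [-0.73,1.28,1.57], [-1.25,2.17,2.66]] + [[1.83, 0.86, 0.15],  [0.57, 0.27, 0.05],  [-0.02, -0.01, -0.0]] + [[0.07,-0.17,0.17], [-0.21,0.55,-0.54], [0.14,-0.35,0.35]]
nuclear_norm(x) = 7.39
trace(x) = 7.21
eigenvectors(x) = [[0.02, 0.86, 0.27],[0.49, 0.38, -0.63],[0.87, 0.34, 0.73]]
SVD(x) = [[-0.15, -0.96, 0.26],  [0.50, -0.30, -0.81],  [0.85, 0.01, 0.52]] @ diag([4.285294978058619, 2.124039165741743, 0.9831605023701339]) @ [[-0.34, 0.59, 0.73], [-0.90, -0.43, -0.08], [0.27, -0.68, 0.68]]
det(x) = 8.95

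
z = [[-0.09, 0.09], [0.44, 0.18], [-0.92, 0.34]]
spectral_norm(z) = 1.05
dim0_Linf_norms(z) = [0.92, 0.34]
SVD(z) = [[-0.1, -0.21], [0.36, -0.92], [-0.93, -0.34]] @ diag([1.0532719802834074, 0.30792553572230746]) @ [[0.97, -0.25], [-0.25, -0.97]]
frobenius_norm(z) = 1.10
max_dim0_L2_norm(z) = 1.02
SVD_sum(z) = [[-0.11, 0.03], [0.37, -0.09], [-0.95, 0.24]] + [[0.02, 0.06],[0.07, 0.27],[0.03, 0.10]]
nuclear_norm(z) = 1.36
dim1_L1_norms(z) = [0.18, 0.62, 1.26]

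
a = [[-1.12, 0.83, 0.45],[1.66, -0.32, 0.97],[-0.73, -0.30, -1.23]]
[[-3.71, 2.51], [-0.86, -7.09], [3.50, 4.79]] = a@[[2.47, -1.71], [1.39, 2.62], [-4.65, -3.52]]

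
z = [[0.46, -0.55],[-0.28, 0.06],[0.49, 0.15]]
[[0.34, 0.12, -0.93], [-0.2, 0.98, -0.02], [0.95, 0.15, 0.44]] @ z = [[-0.33, -0.32],[-0.38, 0.17],[0.61, -0.45]]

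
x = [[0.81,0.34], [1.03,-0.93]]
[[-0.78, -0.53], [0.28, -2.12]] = x @ [[-0.57, -1.10], [-0.93, 1.06]]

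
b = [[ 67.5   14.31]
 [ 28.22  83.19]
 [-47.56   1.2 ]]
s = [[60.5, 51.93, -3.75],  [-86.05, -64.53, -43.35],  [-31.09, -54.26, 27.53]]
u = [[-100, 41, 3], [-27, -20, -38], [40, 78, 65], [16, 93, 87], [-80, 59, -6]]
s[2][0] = -31.09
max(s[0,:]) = 60.5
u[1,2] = -38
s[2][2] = 27.53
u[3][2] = 87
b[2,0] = -47.56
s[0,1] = 51.93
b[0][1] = 14.31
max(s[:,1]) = 51.93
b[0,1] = 14.31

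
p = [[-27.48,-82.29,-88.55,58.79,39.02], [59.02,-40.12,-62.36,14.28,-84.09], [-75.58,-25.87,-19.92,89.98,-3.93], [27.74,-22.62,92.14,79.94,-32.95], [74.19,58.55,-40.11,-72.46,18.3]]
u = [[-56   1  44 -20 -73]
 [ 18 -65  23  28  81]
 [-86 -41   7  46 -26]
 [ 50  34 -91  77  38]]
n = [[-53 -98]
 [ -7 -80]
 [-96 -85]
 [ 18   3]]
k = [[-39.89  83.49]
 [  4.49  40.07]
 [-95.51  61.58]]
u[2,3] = 46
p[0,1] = -82.29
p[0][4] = 39.02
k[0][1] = 83.49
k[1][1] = 40.07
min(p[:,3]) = -72.46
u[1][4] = 81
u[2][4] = -26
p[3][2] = 92.14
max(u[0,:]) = 44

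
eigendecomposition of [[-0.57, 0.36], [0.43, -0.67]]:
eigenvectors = [[0.72, -0.63],[0.69, 0.78]]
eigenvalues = [-0.22, -1.02]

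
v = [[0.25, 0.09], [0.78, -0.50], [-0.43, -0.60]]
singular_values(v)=[0.95, 0.76]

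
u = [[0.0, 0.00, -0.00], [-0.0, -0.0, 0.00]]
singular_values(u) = [0.0, -0.0]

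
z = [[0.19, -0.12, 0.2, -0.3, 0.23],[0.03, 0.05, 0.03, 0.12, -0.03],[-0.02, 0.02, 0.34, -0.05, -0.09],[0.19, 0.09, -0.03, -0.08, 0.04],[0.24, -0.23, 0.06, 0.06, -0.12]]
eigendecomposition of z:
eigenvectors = [[-0.69+0.00j, -0.69-0.00j, (0.54+0j), -0.36+0.03j, (-0.36-0.03j)], [-0.09+0.19j, (-0.09-0.19j), 0.34+0.00j, -0.01-0.09j, (-0.01+0.09j)], [(-0.22-0.25j), (-0.22+0.25j), (0.61+0j), (0.16+0.03j), (0.16-0.03j)], [(-0.31+0.26j), -0.31-0.26j, 0.37+0.00j, (0.31+0.15j), (0.31-0.15j)], [(-0.43+0.1j), (-0.43-0.1j), 0.29+0.00j, 0.85+0.00j, (0.85-0j)]]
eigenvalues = [(0.25+0.18j), (0.25-0.18j), (0.26+0j), (-0.19+0.05j), (-0.19-0.05j)]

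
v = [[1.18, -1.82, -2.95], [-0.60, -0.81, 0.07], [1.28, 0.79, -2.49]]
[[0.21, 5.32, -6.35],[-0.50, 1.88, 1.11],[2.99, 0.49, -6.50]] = v @ [[-1.14, -1.15, -1.15],[1.35, -1.58, -0.35],[-1.36, -1.29, 1.91]]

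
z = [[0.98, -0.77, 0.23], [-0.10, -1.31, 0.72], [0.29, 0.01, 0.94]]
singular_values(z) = [1.82, 0.9, 0.83]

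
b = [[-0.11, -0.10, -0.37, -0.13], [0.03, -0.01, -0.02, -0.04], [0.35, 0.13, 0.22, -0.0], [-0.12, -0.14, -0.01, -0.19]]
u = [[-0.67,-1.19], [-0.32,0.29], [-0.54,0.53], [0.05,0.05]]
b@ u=[[0.30, -0.1], [-0.01, -0.05], [-0.39, -0.26], [0.12, 0.09]]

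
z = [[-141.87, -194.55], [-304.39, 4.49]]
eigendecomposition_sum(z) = [[-207.88,-123.57], [-193.33,-114.92]] + [[66.01, -70.98], [-111.06, 119.41]]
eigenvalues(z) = [-322.8, 185.42]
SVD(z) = [[-0.56,-0.83], [-0.83,0.56]] @ diag([347.92804364512955, 172.03577548077843]) @ [[0.95, 0.30],[-0.3, 0.95]]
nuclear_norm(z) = 519.96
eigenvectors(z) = [[-0.73, 0.51], [-0.68, -0.86]]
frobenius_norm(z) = 388.14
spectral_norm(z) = 347.93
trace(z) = -137.38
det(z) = -59856.07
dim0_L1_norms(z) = [446.26, 199.04]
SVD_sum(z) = [[-184.84,-58.29], [-275.57,-86.91]] + [[42.97, -136.26], [-28.82, 91.40]]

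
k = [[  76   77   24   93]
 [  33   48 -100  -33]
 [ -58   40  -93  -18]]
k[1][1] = 48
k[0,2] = 24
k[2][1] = 40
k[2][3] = -18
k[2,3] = -18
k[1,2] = -100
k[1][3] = -33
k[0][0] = 76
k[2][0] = -58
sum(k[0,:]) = 270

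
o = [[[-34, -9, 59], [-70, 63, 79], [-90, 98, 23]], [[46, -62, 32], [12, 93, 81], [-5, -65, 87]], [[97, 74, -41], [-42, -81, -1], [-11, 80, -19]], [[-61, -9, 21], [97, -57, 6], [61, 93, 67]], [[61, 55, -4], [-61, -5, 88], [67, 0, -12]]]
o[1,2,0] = -5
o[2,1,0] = -42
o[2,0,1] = 74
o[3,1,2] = 6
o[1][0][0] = 46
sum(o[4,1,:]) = 22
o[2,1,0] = -42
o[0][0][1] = -9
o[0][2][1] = 98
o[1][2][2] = 87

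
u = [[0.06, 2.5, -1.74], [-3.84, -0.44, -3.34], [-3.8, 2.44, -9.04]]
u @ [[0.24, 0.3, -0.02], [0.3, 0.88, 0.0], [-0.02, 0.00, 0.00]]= [[0.80, 2.22, -0.00], [-0.99, -1.54, 0.08], [0.0, 1.01, 0.08]]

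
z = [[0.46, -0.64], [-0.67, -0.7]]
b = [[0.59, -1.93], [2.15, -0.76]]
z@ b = [[-1.1, -0.4], [-1.90, 1.83]]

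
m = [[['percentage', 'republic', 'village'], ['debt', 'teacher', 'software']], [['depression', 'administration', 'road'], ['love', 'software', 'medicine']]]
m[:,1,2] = ['software', 'medicine']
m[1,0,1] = 'administration'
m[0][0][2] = 'village'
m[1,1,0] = 'love'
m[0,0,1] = 'republic'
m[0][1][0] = 'debt'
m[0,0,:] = ['percentage', 'republic', 'village']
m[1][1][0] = 'love'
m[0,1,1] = 'teacher'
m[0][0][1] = 'republic'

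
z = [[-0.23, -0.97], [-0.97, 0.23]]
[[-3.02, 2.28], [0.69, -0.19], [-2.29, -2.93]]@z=[[-1.52, 3.45], [0.03, -0.71], [3.37, 1.55]]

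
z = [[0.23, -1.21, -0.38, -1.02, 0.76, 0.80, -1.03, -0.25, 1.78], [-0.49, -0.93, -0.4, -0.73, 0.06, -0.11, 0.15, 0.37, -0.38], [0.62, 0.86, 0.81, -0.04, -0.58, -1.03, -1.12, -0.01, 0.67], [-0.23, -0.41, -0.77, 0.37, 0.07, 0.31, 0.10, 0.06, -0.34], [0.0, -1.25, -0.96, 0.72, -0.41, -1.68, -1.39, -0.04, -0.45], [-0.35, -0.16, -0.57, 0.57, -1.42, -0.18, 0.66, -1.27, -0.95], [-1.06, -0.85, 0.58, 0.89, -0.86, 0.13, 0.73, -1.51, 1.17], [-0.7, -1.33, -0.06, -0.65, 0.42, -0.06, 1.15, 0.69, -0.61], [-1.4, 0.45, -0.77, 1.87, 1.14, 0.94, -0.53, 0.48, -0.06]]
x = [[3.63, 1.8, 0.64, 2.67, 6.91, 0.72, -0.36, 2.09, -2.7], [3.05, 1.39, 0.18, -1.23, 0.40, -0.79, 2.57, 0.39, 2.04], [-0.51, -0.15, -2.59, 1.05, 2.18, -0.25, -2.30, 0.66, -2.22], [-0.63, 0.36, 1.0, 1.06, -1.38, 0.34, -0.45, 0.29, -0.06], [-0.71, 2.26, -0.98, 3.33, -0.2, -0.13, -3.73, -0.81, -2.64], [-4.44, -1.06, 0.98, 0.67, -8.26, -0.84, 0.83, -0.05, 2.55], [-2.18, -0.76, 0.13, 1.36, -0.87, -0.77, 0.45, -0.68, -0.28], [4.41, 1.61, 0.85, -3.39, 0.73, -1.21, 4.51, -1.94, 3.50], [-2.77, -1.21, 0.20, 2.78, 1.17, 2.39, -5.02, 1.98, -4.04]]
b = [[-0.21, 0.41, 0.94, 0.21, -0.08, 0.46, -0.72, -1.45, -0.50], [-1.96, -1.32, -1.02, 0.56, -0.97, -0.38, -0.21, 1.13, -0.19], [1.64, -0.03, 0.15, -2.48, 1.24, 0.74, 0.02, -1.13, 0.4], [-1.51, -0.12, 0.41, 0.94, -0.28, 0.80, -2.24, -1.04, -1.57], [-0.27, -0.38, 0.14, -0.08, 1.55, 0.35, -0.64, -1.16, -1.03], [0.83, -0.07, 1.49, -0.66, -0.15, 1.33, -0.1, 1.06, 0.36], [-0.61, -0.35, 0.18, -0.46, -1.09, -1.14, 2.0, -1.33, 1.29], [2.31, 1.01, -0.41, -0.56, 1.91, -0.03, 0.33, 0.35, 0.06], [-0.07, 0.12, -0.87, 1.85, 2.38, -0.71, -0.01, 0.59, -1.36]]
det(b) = -0.00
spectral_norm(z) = 3.47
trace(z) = 1.25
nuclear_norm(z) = 17.96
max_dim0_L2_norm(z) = 2.74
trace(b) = 3.43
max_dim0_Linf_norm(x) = 8.26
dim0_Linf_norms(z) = [1.4, 1.33, 0.96, 1.87, 1.42, 1.68, 1.39, 1.51, 1.78]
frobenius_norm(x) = 20.64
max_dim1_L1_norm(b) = 8.91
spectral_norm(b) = 5.48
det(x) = -0.01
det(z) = -0.15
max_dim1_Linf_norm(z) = 1.87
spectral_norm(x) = 14.28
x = z @ b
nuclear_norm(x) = 40.38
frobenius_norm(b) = 9.20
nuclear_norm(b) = 20.76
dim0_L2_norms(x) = [8.67, 4.02, 3.29, 6.59, 11.2, 3.13, 8.52, 3.72, 7.65]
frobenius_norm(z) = 7.23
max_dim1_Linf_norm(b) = 2.48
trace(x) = -3.08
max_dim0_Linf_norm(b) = 2.48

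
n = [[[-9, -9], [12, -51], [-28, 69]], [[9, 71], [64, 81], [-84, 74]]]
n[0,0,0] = -9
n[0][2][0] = -28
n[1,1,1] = 81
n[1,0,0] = 9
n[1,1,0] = 64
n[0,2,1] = 69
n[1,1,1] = 81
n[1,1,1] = 81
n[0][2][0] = -28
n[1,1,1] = 81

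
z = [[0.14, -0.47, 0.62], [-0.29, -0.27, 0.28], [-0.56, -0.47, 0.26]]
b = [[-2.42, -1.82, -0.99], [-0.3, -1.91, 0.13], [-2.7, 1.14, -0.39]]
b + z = [[-2.28, -2.29, -0.37], [-0.59, -2.18, 0.41], [-3.26, 0.67, -0.13]]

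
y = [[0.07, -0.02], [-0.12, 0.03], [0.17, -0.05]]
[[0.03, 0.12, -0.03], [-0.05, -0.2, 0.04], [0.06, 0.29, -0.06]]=y@[[0.52,1.51,-0.39], [0.47,-0.66,-0.06]]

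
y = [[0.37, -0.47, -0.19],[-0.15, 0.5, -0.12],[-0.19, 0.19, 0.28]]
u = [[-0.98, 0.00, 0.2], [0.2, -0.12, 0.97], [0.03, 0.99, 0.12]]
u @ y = [[-0.4, 0.5, 0.24], [-0.09, 0.03, 0.25], [-0.16, 0.50, -0.09]]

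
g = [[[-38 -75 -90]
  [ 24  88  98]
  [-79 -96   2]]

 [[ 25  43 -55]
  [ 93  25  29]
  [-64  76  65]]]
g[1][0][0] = 25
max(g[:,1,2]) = 98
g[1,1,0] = 93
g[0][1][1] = 88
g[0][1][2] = 98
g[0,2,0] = -79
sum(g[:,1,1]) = 113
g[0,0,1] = -75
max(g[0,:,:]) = 98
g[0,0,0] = -38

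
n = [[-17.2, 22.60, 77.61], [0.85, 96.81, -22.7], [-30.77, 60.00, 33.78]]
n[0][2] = 77.61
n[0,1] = 22.6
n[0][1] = 22.6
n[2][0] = -30.77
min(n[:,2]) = -22.7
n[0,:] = [-17.2, 22.6, 77.61]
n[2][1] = 60.0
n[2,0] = -30.77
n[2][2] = 33.78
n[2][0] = -30.77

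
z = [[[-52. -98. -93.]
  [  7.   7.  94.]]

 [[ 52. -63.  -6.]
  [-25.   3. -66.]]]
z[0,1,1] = 7.0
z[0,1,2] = 94.0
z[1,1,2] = -66.0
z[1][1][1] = 3.0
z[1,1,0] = -25.0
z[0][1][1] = 7.0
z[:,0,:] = [[-52.0, -98.0, -93.0], [52.0, -63.0, -6.0]]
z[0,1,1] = 7.0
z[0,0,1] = -98.0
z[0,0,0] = -52.0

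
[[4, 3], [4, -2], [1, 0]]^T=[[4, 4, 1], [3, -2, 0]]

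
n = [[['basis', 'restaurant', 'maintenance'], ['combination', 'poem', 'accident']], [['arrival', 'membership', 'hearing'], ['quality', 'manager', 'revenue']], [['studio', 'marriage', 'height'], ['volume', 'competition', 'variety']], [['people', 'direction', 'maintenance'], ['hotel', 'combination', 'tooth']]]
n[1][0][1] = 'membership'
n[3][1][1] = 'combination'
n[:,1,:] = [['combination', 'poem', 'accident'], ['quality', 'manager', 'revenue'], ['volume', 'competition', 'variety'], ['hotel', 'combination', 'tooth']]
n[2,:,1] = ['marriage', 'competition']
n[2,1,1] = 'competition'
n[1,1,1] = 'manager'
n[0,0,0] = 'basis'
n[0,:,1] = ['restaurant', 'poem']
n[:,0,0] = ['basis', 'arrival', 'studio', 'people']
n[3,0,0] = 'people'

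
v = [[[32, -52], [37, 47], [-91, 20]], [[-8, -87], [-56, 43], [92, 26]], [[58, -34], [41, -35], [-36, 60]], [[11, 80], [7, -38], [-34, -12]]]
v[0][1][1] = 47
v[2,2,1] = 60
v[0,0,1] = -52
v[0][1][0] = 37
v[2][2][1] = 60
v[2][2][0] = -36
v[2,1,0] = 41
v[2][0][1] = -34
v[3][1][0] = 7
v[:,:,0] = [[32, 37, -91], [-8, -56, 92], [58, 41, -36], [11, 7, -34]]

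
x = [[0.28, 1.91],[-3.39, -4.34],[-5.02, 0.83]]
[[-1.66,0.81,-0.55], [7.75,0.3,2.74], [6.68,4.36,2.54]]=x@[[-1.44, -0.78, -0.54], [-0.66, 0.54, -0.21]]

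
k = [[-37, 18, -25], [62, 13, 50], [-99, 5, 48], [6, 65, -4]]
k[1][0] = 62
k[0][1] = 18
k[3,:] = [6, 65, -4]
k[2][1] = 5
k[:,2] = [-25, 50, 48, -4]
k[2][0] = -99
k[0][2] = -25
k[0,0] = -37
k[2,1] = 5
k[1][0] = 62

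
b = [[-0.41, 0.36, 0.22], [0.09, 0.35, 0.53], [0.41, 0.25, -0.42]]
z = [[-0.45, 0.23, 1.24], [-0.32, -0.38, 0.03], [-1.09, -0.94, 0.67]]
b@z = [[-0.17, -0.44, -0.35], [-0.73, -0.61, 0.48], [0.19, 0.39, 0.23]]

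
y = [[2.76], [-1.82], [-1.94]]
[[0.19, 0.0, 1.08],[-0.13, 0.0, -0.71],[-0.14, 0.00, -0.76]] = y @ [[0.07, -0.00, 0.39]]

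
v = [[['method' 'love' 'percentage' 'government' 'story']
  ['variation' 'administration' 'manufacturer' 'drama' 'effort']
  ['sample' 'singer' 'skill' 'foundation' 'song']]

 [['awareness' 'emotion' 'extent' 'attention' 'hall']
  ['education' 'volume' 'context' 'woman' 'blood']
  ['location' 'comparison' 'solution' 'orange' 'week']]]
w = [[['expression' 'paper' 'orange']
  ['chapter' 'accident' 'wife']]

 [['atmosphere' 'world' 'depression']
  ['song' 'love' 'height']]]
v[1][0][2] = 'extent'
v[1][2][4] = 'week'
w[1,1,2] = 'height'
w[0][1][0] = 'chapter'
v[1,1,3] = 'woman'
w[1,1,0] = 'song'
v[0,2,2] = 'skill'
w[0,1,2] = 'wife'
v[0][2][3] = 'foundation'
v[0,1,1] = 'administration'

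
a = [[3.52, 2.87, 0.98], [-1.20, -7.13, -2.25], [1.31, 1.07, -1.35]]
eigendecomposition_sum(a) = [[3.38, 0.96, 0.25], [-0.57, -0.16, -0.04], [0.82, 0.23, 0.06]] + [[0.02, -0.01, -0.09],[-0.18, 0.06, 0.78],[0.42, -0.14, -1.83]] + [[0.12, 1.92, 0.82], [-0.45, -7.03, -2.99], [0.06, 0.97, 0.41]]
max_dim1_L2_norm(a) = 7.57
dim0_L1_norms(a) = [6.03, 11.07, 4.58]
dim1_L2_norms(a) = [4.65, 7.57, 2.16]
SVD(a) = [[-0.47, -0.75, -0.47], [0.87, -0.47, -0.13], [-0.12, -0.47, 0.87]] @ diag([8.532380265766223, 2.9338639592817883, 1.483755124267639]) @ [[-0.34, -0.90, -0.26], [-0.91, 0.24, 0.33], [-0.23, 0.35, -0.91]]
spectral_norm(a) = 8.53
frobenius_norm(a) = 9.14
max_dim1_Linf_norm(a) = 7.13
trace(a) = -4.96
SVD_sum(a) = [[1.36, 3.65, 1.07], [-2.51, -6.72, -1.97], [0.35, 0.95, 0.28]] + [[2.00, -0.53, -0.72], [1.26, -0.34, -0.45], [1.26, -0.34, -0.45]] + [[0.16, -0.24, 0.63], [0.04, -0.07, 0.18], [-0.30, 0.46, -1.18]]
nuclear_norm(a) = 12.95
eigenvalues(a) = [3.28, -1.75, -6.49]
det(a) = 37.14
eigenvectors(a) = [[-0.96, -0.04, -0.26], [0.16, 0.39, 0.96], [-0.23, -0.92, -0.13]]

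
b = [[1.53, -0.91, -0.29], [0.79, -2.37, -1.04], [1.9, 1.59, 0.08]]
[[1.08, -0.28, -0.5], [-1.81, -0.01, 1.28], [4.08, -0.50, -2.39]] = b @ [[1.38, -0.22, -0.76], [0.88, -0.05, -0.57], [0.78, -0.04, -0.51]]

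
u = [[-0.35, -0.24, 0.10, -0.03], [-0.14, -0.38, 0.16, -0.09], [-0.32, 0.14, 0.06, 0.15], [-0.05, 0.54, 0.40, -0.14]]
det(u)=-0.008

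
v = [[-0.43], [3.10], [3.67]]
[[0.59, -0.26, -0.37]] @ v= [[-2.42]]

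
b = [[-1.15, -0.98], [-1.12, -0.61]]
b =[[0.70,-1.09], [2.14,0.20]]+[[-1.85,0.11],[-3.26,-0.81]]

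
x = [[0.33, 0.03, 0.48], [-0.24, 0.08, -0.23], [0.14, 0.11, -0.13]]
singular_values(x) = [0.67, 0.22, 0.1]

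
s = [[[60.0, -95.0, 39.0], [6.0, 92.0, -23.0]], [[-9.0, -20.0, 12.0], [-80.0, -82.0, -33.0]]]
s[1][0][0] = -9.0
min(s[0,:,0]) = 6.0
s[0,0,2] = 39.0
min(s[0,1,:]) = -23.0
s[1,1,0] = -80.0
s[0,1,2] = -23.0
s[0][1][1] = 92.0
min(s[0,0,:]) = -95.0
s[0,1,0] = 6.0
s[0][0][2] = 39.0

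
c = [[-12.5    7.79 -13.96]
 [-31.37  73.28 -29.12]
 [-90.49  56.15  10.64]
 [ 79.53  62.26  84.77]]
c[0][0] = -12.5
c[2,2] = 10.64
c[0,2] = -13.96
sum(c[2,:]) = -23.699999999999996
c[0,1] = 7.79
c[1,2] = -29.12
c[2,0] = -90.49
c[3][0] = 79.53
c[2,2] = 10.64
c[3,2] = 84.77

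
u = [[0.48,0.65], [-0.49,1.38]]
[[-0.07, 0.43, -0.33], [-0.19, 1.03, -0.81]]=u @ [[0.02, -0.08, 0.07], [-0.13, 0.72, -0.56]]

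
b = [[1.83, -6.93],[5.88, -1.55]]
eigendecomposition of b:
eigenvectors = [[(0.74+0j), (0.74-0j)],[(0.18-0.65j), (0.18+0.65j)]]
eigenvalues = [(0.14+6.16j), (0.14-6.16j)]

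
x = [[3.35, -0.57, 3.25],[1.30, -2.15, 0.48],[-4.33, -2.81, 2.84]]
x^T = [[3.35, 1.3, -4.33], [-0.57, -2.15, -2.81], [3.25, 0.48, 2.84]]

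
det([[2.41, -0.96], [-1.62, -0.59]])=-2.977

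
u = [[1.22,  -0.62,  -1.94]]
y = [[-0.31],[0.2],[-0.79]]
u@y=[[1.03]]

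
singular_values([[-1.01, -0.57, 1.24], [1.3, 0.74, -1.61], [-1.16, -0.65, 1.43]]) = [3.39, 0.01, 0.0]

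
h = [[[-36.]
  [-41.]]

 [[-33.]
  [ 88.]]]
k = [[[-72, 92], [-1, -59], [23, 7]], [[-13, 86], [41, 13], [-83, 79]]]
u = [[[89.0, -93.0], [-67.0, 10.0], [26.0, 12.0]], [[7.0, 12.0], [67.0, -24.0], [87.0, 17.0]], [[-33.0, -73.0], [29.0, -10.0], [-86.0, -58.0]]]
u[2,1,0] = 29.0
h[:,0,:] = [[-36.0], [-33.0]]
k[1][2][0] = -83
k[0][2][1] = 7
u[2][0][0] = -33.0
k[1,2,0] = -83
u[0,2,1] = 12.0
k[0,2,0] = 23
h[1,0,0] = -33.0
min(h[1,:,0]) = -33.0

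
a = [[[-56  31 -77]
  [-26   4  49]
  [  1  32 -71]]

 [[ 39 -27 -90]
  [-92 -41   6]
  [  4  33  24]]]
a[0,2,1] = 32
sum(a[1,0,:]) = -78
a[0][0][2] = -77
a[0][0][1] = 31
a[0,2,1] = 32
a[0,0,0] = -56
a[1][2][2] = 24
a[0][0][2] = -77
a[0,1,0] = -26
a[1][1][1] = -41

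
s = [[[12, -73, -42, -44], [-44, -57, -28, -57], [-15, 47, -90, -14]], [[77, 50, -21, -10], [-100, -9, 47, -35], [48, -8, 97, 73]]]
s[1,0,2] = -21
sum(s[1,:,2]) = 123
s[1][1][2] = 47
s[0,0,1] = -73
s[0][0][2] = -42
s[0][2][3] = -14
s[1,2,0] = 48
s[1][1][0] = -100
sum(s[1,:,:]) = 209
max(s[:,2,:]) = 97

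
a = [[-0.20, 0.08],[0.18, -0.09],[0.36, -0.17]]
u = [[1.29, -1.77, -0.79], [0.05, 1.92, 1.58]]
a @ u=[[-0.25,0.51,0.28], [0.23,-0.49,-0.28], [0.46,-0.96,-0.55]]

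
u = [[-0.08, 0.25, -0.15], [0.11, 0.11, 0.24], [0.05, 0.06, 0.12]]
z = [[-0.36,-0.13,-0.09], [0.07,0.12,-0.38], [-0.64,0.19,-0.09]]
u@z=[[0.14, 0.01, -0.07],[-0.19, 0.04, -0.07],[-0.09, 0.02, -0.04]]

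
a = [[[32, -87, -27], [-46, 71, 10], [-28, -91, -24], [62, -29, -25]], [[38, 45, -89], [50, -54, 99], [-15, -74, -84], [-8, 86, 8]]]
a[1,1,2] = 99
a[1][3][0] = -8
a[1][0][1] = 45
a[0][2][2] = -24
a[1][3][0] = -8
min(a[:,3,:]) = -29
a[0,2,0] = -28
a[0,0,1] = -87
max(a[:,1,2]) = 99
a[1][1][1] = -54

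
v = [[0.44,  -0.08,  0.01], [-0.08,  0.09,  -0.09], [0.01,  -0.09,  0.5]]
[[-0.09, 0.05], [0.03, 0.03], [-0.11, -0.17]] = v @ [[-0.19,0.16], [0.00,0.23], [-0.21,-0.3]]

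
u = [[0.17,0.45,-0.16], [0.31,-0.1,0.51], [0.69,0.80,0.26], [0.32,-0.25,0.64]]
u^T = [[0.17, 0.31, 0.69, 0.32], [0.45, -0.10, 0.80, -0.25], [-0.16, 0.51, 0.26, 0.64]]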